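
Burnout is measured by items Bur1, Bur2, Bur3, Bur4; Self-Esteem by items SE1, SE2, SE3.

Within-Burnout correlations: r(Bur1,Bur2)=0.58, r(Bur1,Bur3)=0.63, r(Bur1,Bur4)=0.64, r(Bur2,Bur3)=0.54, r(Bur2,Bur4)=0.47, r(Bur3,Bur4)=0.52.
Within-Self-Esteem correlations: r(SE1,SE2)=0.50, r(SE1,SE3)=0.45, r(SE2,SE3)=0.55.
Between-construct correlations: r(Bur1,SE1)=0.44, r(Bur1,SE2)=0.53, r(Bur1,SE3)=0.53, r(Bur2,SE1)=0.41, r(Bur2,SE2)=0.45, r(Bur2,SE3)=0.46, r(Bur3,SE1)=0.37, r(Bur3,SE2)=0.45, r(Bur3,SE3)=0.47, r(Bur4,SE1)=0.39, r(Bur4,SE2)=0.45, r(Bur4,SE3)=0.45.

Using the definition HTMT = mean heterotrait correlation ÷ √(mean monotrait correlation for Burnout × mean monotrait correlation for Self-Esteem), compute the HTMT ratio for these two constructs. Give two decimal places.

0.85

Between-construct mean = 5.40/12 = 0.4500.
Mean within-Bur = 3.38/6 = 0.5633; mean within-SE = 1.50/3 = 0.5000.
Geometric mean = √(0.5633 × 0.5000) = 0.5307.
HTMT = 0.4500 / 0.5307 = 0.85.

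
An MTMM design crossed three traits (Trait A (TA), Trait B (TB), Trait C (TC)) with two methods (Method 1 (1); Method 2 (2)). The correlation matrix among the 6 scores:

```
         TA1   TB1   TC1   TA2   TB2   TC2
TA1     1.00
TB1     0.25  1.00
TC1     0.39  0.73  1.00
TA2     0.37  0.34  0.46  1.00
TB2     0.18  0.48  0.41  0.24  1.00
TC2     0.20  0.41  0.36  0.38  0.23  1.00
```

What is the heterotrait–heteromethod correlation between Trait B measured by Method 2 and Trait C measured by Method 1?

0.41

Different traits and methods: r(TB2, TC1) = 0.41.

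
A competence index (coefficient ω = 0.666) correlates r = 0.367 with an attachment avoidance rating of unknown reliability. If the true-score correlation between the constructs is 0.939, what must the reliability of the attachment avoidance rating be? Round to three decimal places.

0.229

r_true = r_obs / √(r_xx · r_yy) ⇒ 0.939 = 0.367 / √(0.666 · r_yy).
√(0.666 · r_yy) = 0.367 / 0.939 = 0.3908; 0.666 · r_yy = 0.1527; r_yy = 0.1527 / 0.666 ≈ 0.229.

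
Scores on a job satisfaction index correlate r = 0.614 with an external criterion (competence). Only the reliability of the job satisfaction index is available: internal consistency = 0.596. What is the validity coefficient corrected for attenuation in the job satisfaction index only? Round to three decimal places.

0.795

Single correction: r_c = r_obs / √r_xx = 0.614 / √0.596 = 0.614 / 0.7720 ≈ 0.795.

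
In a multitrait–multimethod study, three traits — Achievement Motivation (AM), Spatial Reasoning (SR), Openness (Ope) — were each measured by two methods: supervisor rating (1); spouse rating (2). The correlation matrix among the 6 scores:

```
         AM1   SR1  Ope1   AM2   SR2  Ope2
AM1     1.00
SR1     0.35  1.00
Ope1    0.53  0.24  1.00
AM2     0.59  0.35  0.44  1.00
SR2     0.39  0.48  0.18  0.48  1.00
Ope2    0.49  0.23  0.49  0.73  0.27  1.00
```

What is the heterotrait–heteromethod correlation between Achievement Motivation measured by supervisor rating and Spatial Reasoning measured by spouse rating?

0.39

Different traits and methods: r(AM1, SR2) = 0.39.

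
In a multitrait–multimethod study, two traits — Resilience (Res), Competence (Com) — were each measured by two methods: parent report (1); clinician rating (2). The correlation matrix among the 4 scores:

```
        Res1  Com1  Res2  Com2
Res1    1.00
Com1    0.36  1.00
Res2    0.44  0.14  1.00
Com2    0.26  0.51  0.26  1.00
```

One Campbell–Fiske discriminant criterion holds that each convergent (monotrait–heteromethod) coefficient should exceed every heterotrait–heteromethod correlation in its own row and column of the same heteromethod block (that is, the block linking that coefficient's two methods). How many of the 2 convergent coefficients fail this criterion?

0

Checking each validity diagonal entry against its comparison values:
Res (methods 1·2): 0.44 vs {0.26, 0.14} → pass.
Com (methods 1·2): 0.51 vs {0.14, 0.26} → pass.
0 of 2 fail.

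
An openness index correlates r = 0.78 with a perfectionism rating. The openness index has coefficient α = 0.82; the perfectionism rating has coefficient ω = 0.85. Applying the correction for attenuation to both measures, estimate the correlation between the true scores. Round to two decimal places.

r_true = r_obs / √(r_xx · r_yy) = 0.78 / √(0.82 × 0.85) = 0.78 / √0.6970 = 0.78 / 0.8349 ≈ 0.93.

0.93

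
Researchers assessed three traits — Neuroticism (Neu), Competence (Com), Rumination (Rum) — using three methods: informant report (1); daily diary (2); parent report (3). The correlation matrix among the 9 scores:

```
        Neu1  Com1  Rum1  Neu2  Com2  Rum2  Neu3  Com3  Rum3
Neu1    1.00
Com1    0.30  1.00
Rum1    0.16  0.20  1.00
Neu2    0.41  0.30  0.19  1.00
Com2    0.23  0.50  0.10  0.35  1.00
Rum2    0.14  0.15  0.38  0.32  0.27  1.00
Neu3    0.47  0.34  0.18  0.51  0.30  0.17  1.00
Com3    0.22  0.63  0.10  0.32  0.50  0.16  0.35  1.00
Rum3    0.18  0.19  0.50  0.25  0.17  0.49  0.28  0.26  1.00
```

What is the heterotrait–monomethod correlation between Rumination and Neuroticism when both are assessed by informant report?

0.16

Different traits, same method: r(Rum1, Neu1) = 0.16.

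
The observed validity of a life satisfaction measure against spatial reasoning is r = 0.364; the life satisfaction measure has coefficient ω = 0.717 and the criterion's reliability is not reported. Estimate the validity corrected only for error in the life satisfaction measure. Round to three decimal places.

Single correction: r_c = r_obs / √r_xx = 0.364 / √0.717 = 0.364 / 0.8468 ≈ 0.430.

0.430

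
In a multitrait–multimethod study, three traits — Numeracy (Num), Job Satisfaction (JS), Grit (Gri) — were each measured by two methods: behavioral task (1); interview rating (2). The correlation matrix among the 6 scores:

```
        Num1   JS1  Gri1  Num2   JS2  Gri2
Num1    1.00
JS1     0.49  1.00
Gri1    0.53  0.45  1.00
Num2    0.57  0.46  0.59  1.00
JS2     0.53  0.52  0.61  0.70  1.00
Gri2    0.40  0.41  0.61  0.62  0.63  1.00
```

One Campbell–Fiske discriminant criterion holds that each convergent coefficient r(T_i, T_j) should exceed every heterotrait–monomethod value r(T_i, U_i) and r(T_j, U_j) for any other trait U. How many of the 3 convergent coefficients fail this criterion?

3

Convergent coefficients and their comparison sets:
Num (methods 1·2): 0.57 vs {0.49, 0.70, 0.53, 0.62} → fail.
JS (methods 1·2): 0.52 vs {0.49, 0.70, 0.45, 0.63} → fail.
Gri (methods 1·2): 0.61 vs {0.53, 0.62, 0.45, 0.63} → fail.
3 of 3 fail.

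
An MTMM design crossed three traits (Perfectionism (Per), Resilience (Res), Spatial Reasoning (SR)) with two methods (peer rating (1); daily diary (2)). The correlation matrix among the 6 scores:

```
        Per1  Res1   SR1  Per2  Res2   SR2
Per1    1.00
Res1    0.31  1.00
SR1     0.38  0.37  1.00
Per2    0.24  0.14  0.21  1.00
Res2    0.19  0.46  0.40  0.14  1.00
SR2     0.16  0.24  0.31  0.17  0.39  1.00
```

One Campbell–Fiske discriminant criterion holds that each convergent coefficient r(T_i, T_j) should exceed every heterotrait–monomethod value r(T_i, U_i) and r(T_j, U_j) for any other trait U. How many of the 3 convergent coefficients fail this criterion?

2

Convergent coefficients and their comparison sets:
Per (methods 1·2): 0.24 vs {0.31, 0.14, 0.38, 0.17} → fail.
Res (methods 1·2): 0.46 vs {0.31, 0.14, 0.37, 0.39} → pass.
SR (methods 1·2): 0.31 vs {0.38, 0.17, 0.37, 0.39} → fail.
2 of 3 fail.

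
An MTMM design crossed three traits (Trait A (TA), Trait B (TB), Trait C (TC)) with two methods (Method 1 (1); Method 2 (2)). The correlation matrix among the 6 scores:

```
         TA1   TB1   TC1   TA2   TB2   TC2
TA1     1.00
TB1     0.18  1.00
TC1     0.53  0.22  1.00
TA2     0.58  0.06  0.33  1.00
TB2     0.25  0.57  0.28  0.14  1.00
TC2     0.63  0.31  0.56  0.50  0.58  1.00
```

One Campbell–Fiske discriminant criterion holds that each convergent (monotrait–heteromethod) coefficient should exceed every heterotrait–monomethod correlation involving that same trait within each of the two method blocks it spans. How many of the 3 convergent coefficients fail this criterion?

Convergent coefficients and their comparison sets:
TA (methods 1·2): 0.58 vs {0.18, 0.14, 0.53, 0.50} → pass.
TB (methods 1·2): 0.57 vs {0.18, 0.14, 0.22, 0.58} → fail.
TC (methods 1·2): 0.56 vs {0.53, 0.50, 0.22, 0.58} → fail.
2 of 3 fail.

2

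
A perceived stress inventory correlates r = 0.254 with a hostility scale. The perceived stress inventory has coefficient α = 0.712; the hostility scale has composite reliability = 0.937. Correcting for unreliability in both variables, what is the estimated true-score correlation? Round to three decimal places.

r_true = r_obs / √(r_xx · r_yy) = 0.254 / √(0.712 × 0.937) = 0.254 / √0.667144 = 0.254 / 0.8168 ≈ 0.311.

0.311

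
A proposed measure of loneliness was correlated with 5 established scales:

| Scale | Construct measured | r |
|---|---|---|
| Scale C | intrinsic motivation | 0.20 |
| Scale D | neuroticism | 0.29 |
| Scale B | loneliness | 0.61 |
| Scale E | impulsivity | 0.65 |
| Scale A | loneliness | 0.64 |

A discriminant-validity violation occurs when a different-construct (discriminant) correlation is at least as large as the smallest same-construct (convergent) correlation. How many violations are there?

1

Convergent (same construct = loneliness): Scale B, Scale A.
Smallest convergent = 0.61. Discriminant values: 0.20, 0.29, 0.65; count ≥ 0.61 → 1.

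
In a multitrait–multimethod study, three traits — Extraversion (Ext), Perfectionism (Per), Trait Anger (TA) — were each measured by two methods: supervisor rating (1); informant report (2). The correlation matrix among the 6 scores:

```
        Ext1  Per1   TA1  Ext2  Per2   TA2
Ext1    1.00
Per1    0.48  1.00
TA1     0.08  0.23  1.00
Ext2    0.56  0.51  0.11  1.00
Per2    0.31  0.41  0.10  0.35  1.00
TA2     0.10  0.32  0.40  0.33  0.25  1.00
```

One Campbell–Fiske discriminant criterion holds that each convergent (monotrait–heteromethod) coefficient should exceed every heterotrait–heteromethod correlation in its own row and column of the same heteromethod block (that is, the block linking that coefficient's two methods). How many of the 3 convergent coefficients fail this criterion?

1

Convergent coefficients and their comparison sets:
Ext (methods 1·2): 0.56 vs {0.31, 0.51, 0.10, 0.11} → pass.
Per (methods 1·2): 0.41 vs {0.51, 0.31, 0.32, 0.10} → fail.
TA (methods 1·2): 0.40 vs {0.11, 0.10, 0.10, 0.32} → pass.
1 of 3 fail.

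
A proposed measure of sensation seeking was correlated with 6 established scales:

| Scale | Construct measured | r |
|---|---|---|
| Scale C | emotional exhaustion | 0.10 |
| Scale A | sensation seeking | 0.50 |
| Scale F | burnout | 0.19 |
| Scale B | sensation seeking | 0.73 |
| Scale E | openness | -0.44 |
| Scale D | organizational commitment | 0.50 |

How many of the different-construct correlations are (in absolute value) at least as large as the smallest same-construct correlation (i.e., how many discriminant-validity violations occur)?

Convergent (same construct = sensation seeking): Scale A, Scale B.
Smallest convergent = 0.50. Discriminant |r|: 0.10, 0.19, 0.44, 0.50; count ≥ 0.50 → 1.

1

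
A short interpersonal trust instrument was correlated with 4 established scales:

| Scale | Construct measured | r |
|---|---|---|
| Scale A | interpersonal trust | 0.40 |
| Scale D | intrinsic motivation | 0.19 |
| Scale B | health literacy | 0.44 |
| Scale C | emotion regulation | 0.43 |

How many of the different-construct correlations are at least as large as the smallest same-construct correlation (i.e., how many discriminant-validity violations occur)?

2

Convergent (same construct = interpersonal trust): Scale A.
Smallest convergent = 0.40. Discriminant values: 0.19, 0.44, 0.43; count ≥ 0.40 → 2.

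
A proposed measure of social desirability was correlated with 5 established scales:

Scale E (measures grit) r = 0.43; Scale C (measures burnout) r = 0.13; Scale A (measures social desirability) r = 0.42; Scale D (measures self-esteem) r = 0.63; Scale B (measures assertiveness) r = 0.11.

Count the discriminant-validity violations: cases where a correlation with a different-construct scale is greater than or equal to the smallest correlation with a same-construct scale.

Convergent (same construct = social desirability): Scale A.
Smallest convergent = 0.42. Discriminant values: 0.43, 0.13, 0.63, 0.11; count ≥ 0.42 → 2.

2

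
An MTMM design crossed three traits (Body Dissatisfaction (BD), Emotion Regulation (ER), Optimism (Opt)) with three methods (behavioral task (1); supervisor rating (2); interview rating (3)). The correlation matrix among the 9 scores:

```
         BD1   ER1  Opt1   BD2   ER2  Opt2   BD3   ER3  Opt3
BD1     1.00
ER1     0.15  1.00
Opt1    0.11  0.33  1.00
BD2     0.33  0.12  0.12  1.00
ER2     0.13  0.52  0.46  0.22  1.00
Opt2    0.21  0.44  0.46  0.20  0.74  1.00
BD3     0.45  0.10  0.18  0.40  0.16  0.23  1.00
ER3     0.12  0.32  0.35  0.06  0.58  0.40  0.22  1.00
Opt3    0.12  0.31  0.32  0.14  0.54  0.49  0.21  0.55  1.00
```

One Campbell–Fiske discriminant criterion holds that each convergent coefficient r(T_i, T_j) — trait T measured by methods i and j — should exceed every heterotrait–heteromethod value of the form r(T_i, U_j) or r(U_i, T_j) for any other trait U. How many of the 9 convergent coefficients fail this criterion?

Each convergent coefficient versus the relevant comparison correlations:
BD (methods 1·2): 0.33 vs {0.13, 0.12, 0.21, 0.12} → pass.
BD (methods 1·3): 0.45 vs {0.12, 0.10, 0.12, 0.18} → pass.
BD (methods 2·3): 0.40 vs {0.06, 0.16, 0.14, 0.23} → pass.
ER (methods 1·2): 0.52 vs {0.12, 0.13, 0.44, 0.46} → pass.
ER (methods 1·3): 0.32 vs {0.10, 0.12, 0.31, 0.35} → fail.
ER (methods 2·3): 0.58 vs {0.16, 0.06, 0.54, 0.40} → pass.
Opt (methods 1·2): 0.46 vs {0.12, 0.21, 0.46, 0.44} → fail.
Opt (methods 1·3): 0.32 vs {0.18, 0.12, 0.35, 0.31} → fail.
Opt (methods 2·3): 0.49 vs {0.23, 0.14, 0.40, 0.54} → fail.
4 of 9 fail.

4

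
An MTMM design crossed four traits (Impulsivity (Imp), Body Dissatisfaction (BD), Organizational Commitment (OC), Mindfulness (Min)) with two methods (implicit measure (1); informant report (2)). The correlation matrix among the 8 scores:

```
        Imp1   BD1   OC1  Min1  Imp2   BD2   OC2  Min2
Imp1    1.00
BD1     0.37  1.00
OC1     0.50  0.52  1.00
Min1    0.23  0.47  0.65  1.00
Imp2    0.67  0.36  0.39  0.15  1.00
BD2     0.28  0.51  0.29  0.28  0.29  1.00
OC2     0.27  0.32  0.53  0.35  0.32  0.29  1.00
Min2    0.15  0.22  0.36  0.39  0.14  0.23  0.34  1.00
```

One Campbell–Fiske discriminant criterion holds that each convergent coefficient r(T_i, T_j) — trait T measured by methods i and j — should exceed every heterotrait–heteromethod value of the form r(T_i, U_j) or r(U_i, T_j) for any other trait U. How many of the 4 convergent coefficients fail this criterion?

Checking each validity diagonal entry against its comparison values:
Imp (methods 1·2): 0.67 vs {0.28, 0.36, 0.27, 0.39, 0.15, 0.15} → pass.
BD (methods 1·2): 0.51 vs {0.36, 0.28, 0.32, 0.29, 0.22, 0.28} → pass.
OC (methods 1·2): 0.53 vs {0.39, 0.27, 0.29, 0.32, 0.36, 0.35} → pass.
Min (methods 1·2): 0.39 vs {0.15, 0.15, 0.28, 0.22, 0.35, 0.36} → pass.
0 of 4 fail.

0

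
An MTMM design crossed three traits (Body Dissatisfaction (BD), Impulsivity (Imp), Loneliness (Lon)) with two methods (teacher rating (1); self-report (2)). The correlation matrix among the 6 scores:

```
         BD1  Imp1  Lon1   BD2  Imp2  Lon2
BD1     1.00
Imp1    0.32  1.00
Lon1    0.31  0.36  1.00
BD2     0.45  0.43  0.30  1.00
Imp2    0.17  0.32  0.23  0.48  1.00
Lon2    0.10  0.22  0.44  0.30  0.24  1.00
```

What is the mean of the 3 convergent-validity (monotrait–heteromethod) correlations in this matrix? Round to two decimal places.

Convergent values: 0.45, 0.32, 0.44; mean = 1.21/3 = 0.40.

0.40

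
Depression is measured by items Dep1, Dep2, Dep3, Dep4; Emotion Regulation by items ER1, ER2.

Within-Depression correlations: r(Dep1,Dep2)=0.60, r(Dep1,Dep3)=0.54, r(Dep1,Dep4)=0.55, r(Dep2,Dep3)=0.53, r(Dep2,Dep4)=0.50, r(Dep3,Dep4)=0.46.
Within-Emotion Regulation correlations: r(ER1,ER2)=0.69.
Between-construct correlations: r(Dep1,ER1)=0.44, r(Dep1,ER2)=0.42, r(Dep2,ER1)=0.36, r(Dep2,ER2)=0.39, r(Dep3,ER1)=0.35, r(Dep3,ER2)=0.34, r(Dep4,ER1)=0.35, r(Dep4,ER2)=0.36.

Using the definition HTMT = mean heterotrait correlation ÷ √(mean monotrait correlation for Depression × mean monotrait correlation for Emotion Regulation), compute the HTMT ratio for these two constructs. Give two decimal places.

0.62

Mean between = 3.01/8 = 0.3763.
Mean within-Dep = 3.18/6 = 0.5300; mean within-ER = 0.69/1 = 0.6900.
Geometric mean = √(0.5300 × 0.6900) = 0.6047.
HTMT = 0.3763 / 0.6047 = 0.62.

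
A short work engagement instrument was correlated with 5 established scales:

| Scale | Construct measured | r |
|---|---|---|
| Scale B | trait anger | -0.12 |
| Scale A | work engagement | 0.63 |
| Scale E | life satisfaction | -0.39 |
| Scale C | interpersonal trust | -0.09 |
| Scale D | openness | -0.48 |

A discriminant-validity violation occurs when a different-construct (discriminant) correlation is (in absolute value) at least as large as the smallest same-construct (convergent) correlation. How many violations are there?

0

Convergent (same construct = work engagement): Scale A.
Smallest convergent = 0.63. Discriminant |r|: 0.12, 0.39, 0.09, 0.48; count ≥ 0.63 → 0.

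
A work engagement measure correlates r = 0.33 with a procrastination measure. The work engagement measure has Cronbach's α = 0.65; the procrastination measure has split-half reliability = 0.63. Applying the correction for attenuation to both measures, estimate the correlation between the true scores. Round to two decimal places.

0.52

r_true = r_obs / √(r_xx · r_yy) = 0.33 / √(0.65 × 0.63) = 0.33 / √0.4095 = 0.33 / 0.6399 ≈ 0.52.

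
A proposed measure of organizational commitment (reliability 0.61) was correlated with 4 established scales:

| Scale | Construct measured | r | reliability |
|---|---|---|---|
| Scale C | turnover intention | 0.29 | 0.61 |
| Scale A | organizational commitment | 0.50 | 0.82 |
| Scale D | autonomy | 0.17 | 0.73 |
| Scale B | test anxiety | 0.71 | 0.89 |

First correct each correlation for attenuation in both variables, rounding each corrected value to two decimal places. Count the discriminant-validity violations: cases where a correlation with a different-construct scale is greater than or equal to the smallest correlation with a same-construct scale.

1

Disattenuated r (r / √(r_scale · r_new)):
  Scale C (disc): 0.29 / √(0.61·0.61) = 0.48
  Scale A (conv): 0.50 / √(0.82·0.61) = 0.71
  Scale D (disc): 0.17 / √(0.73·0.61) = 0.25
  Scale B (disc): 0.71 / √(0.89·0.61) = 0.96
Smallest convergent = 0.71. Discriminant values: 0.48, 0.25, 0.96; count ≥ 0.71 → 1.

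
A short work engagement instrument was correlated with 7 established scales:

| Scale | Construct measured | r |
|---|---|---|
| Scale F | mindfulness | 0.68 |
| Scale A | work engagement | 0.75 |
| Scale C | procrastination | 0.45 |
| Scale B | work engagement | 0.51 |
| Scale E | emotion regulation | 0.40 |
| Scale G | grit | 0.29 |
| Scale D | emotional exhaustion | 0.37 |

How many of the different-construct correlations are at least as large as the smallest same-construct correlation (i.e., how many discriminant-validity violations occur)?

Convergent (same construct = work engagement): Scale A, Scale B.
Smallest convergent = 0.51. Discriminant values: 0.68, 0.45, 0.40, 0.29, 0.37; count ≥ 0.51 → 1.

1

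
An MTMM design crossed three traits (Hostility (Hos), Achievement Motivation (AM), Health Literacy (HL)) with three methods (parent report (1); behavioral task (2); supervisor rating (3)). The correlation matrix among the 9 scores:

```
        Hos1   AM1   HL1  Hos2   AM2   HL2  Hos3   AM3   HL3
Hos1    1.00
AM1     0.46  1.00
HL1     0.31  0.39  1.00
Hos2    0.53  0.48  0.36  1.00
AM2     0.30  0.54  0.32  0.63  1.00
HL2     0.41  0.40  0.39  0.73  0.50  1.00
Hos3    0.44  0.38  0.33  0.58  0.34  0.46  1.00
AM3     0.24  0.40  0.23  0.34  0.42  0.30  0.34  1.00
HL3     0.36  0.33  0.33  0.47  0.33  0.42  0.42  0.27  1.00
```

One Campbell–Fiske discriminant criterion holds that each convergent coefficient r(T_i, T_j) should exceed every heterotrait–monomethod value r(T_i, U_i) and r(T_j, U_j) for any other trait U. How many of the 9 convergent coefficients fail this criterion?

9

Checking each validity diagonal entry against its comparison values:
Hos (methods 1·2): 0.53 vs {0.46, 0.63, 0.31, 0.73} → fail.
Hos (methods 1·3): 0.44 vs {0.46, 0.34, 0.31, 0.42} → fail.
Hos (methods 2·3): 0.58 vs {0.63, 0.34, 0.73, 0.42} → fail.
AM (methods 1·2): 0.54 vs {0.46, 0.63, 0.39, 0.50} → fail.
AM (methods 1·3): 0.40 vs {0.46, 0.34, 0.39, 0.27} → fail.
AM (methods 2·3): 0.42 vs {0.63, 0.34, 0.50, 0.27} → fail.
HL (methods 1·2): 0.39 vs {0.31, 0.73, 0.39, 0.50} → fail.
HL (methods 1·3): 0.33 vs {0.31, 0.42, 0.39, 0.27} → fail.
HL (methods 2·3): 0.42 vs {0.73, 0.42, 0.50, 0.27} → fail.
9 of 9 fail.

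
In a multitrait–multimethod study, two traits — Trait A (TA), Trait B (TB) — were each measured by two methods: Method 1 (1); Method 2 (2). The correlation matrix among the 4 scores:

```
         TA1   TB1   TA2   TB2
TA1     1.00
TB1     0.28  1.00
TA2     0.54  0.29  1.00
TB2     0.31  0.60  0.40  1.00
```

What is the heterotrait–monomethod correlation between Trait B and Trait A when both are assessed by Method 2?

Different traits, same method: r(TB2, TA2) = 0.40.

0.40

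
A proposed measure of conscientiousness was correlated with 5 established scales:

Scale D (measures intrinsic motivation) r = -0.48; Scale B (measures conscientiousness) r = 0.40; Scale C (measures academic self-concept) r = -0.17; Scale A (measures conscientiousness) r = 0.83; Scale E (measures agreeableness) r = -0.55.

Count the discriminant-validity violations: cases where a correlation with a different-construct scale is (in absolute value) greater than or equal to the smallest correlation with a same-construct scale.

Convergent (same construct = conscientiousness): Scale B, Scale A.
Smallest convergent = 0.40. Discriminant |r|: 0.48, 0.17, 0.55; count ≥ 0.40 → 2.

2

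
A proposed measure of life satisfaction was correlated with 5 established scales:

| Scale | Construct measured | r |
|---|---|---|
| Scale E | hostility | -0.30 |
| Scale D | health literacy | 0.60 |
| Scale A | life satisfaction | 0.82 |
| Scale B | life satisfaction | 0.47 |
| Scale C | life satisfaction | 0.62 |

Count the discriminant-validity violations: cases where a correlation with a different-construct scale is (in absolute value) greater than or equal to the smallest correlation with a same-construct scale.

Convergent (same construct = life satisfaction): Scale A, Scale B, Scale C.
Smallest convergent = 0.47. Discriminant |r|: 0.30, 0.60; count ≥ 0.47 → 1.

1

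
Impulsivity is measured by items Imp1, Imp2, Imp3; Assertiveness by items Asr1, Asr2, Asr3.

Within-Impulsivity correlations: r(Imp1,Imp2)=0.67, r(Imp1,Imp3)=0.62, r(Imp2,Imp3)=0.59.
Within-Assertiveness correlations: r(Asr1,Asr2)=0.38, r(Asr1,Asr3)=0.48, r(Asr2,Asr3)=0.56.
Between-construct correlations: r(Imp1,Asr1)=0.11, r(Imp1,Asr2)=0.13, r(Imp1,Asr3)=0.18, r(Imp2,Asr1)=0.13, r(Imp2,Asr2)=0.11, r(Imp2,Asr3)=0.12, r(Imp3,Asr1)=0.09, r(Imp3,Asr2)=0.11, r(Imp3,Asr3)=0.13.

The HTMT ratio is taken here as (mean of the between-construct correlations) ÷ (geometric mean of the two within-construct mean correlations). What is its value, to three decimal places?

Between-construct mean = 1.11/9 = 0.1233.
Mean within-Imp = 1.88/3 = 0.6267; mean within-Asr = 1.42/3 = 0.4733.
Geometric mean = √(0.6267 × 0.4733) = 0.5446.
HTMT = 0.1233 / 0.5446 = 0.226.

0.226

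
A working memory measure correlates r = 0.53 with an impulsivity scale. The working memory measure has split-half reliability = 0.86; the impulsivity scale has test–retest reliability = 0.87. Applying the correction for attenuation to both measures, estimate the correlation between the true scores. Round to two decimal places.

r_true = r_obs / √(r_xx · r_yy) = 0.53 / √(0.86 × 0.87) = 0.53 / √0.7482 = 0.53 / 0.8650 ≈ 0.61.

0.61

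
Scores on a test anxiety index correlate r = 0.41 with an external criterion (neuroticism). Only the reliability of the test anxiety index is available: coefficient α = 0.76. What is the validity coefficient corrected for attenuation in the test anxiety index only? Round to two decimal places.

Single correction: r_c = r_obs / √r_xx = 0.41 / √0.76 = 0.41 / 0.8718 ≈ 0.47.

0.47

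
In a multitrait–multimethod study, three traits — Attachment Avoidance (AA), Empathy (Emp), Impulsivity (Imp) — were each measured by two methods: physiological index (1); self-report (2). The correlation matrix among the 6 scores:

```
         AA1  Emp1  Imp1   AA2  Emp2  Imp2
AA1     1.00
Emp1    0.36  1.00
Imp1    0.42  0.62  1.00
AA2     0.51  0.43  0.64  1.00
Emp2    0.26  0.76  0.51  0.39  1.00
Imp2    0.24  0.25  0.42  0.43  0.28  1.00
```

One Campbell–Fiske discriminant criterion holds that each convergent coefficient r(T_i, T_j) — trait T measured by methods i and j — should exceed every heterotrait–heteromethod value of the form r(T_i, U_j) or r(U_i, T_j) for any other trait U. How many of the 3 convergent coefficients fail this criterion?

Convergent coefficients and their comparison sets:
AA (methods 1·2): 0.51 vs {0.26, 0.43, 0.24, 0.64} → fail.
Emp (methods 1·2): 0.76 vs {0.43, 0.26, 0.25, 0.51} → pass.
Imp (methods 1·2): 0.42 vs {0.64, 0.24, 0.51, 0.25} → fail.
2 of 3 fail.

2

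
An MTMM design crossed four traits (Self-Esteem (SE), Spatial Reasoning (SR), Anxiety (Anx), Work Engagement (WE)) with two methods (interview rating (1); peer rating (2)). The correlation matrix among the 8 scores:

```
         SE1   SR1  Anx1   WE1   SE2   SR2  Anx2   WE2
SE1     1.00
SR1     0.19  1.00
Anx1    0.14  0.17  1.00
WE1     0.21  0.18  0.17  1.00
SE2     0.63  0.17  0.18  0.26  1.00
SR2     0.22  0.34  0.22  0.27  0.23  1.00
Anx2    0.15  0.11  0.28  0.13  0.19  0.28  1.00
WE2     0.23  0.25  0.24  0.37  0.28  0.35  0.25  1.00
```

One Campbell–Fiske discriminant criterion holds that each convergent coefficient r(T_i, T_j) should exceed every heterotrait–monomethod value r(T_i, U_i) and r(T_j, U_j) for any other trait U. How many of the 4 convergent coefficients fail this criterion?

2

Checking each validity diagonal entry against its comparison values:
SE (methods 1·2): 0.63 vs {0.19, 0.23, 0.14, 0.19, 0.21, 0.28} → pass.
SR (methods 1·2): 0.34 vs {0.19, 0.23, 0.17, 0.28, 0.18, 0.35} → fail.
Anx (methods 1·2): 0.28 vs {0.14, 0.19, 0.17, 0.28, 0.17, 0.25} → fail.
WE (methods 1·2): 0.37 vs {0.21, 0.28, 0.18, 0.35, 0.17, 0.25} → pass.
2 of 4 fail.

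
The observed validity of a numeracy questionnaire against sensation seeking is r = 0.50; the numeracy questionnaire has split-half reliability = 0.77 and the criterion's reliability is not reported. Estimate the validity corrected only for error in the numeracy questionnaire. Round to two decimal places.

0.57

Single correction: r_c = r_obs / √r_xx = 0.50 / √0.77 = 0.50 / 0.8775 ≈ 0.57.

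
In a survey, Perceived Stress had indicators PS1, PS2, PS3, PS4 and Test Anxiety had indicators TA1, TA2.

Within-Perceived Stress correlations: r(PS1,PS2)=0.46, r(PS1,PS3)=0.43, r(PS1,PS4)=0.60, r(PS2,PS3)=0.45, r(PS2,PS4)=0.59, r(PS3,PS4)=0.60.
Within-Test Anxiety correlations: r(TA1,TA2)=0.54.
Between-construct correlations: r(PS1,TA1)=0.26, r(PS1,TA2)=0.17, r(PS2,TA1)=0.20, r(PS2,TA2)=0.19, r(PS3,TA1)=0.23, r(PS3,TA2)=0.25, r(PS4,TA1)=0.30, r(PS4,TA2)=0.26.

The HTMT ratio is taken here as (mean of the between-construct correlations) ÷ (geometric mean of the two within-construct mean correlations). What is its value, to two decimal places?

Mean heterotrait r = 1.86/8 = 0.2325.
Mean within-PS = 3.13/6 = 0.5217; mean within-TA = 0.54/1 = 0.5400.
Geometric mean = √(0.5217 × 0.5400) = 0.5308.
HTMT = 0.2325 / 0.5308 = 0.44.

0.44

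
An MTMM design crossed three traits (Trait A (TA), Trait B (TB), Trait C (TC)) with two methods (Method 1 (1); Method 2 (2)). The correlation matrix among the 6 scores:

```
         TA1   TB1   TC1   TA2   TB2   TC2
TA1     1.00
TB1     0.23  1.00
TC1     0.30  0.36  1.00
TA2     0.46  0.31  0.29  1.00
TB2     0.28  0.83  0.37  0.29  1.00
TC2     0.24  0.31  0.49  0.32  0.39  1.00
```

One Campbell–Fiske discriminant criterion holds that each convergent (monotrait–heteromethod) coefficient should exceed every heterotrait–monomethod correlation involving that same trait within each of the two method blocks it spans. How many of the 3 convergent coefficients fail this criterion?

0

Checking each validity diagonal entry against its comparison values:
TA (methods 1·2): 0.46 vs {0.23, 0.29, 0.30, 0.32} → pass.
TB (methods 1·2): 0.83 vs {0.23, 0.29, 0.36, 0.39} → pass.
TC (methods 1·2): 0.49 vs {0.30, 0.32, 0.36, 0.39} → pass.
0 of 3 fail.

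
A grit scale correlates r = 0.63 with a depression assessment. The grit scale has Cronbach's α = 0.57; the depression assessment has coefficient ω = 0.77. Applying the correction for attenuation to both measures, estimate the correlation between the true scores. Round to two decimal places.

0.95

r_true = r_obs / √(r_xx · r_yy) = 0.63 / √(0.57 × 0.77) = 0.63 / √0.4389 = 0.63 / 0.6625 ≈ 0.95.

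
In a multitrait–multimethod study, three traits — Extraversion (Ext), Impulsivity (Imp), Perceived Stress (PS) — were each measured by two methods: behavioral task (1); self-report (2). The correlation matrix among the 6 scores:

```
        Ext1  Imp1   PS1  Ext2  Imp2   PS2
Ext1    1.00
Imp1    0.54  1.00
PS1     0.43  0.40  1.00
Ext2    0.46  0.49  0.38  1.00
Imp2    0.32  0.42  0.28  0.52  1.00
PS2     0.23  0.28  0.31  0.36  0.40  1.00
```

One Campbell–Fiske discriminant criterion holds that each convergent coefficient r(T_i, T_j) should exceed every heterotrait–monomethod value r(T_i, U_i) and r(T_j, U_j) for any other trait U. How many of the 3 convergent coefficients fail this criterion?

Convergent coefficients and their comparison sets:
Ext (methods 1·2): 0.46 vs {0.54, 0.52, 0.43, 0.36} → fail.
Imp (methods 1·2): 0.42 vs {0.54, 0.52, 0.40, 0.40} → fail.
PS (methods 1·2): 0.31 vs {0.43, 0.36, 0.40, 0.40} → fail.
3 of 3 fail.

3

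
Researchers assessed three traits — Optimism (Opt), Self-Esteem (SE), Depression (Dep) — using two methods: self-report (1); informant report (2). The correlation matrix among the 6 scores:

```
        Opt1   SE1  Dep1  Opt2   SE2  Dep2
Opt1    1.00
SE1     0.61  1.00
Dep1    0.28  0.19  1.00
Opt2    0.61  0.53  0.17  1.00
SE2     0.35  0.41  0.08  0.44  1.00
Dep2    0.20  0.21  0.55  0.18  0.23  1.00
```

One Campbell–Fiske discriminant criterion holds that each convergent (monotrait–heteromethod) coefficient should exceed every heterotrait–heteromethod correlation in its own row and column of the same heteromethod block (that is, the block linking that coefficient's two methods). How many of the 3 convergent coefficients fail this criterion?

Each convergent coefficient versus the relevant comparison correlations:
Opt (methods 1·2): 0.61 vs {0.35, 0.53, 0.20, 0.17} → pass.
SE (methods 1·2): 0.41 vs {0.53, 0.35, 0.21, 0.08} → fail.
Dep (methods 1·2): 0.55 vs {0.17, 0.20, 0.08, 0.21} → pass.
1 of 3 fail.

1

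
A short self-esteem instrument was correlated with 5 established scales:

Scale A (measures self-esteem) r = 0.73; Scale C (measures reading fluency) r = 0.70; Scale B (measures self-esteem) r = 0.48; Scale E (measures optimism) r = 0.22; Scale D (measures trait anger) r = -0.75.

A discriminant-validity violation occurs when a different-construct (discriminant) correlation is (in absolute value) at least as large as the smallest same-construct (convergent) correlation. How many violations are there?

Convergent (same construct = self-esteem): Scale A, Scale B.
Smallest convergent = 0.48. Discriminant |r|: 0.70, 0.22, 0.75; count ≥ 0.48 → 2.

2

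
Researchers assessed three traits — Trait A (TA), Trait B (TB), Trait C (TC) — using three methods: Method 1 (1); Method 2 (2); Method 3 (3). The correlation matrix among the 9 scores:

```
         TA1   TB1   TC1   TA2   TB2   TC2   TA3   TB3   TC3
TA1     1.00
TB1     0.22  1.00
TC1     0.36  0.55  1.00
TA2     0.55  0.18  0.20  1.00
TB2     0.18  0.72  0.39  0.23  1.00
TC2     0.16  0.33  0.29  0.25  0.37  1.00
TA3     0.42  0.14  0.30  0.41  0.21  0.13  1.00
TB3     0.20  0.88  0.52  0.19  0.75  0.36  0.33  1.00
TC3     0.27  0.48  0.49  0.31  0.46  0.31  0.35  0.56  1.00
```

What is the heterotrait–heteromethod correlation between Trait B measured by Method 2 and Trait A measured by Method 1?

0.18

Different traits and methods: r(TB2, TA1) = 0.18.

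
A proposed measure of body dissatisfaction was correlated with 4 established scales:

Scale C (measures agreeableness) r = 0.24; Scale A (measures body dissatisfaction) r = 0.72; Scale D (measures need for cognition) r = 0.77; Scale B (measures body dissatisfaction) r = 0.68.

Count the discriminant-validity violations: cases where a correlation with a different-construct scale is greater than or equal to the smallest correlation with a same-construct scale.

Convergent (same construct = body dissatisfaction): Scale A, Scale B.
Smallest convergent = 0.68. Discriminant values: 0.24, 0.77; count ≥ 0.68 → 1.

1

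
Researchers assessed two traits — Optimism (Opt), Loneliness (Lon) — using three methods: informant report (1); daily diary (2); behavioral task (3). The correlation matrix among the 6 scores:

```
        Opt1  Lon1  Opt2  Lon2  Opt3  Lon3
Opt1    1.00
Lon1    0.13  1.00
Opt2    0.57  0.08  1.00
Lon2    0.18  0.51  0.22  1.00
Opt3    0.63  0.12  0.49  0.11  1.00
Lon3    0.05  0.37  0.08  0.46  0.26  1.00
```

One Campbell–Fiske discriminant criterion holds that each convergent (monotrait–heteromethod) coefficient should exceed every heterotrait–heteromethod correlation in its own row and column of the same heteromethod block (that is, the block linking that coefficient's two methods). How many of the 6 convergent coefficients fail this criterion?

0

Convergent coefficients and their comparison sets:
Opt (methods 1·2): 0.57 vs {0.18, 0.08} → pass.
Opt (methods 1·3): 0.63 vs {0.05, 0.12} → pass.
Opt (methods 2·3): 0.49 vs {0.08, 0.11} → pass.
Lon (methods 1·2): 0.51 vs {0.08, 0.18} → pass.
Lon (methods 1·3): 0.37 vs {0.12, 0.05} → pass.
Lon (methods 2·3): 0.46 vs {0.11, 0.08} → pass.
0 of 6 fail.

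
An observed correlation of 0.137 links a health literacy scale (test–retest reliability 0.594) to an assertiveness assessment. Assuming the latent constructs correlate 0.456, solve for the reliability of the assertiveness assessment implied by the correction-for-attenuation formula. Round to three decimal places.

0.152

r_true = r_obs / √(r_xx · r_yy) ⇒ 0.456 = 0.137 / √(0.594 · r_yy).
√(0.594 · r_yy) = 0.137 / 0.456 = 0.3004; 0.594 · r_yy = 0.0902; r_yy = 0.0902 / 0.594 ≈ 0.152.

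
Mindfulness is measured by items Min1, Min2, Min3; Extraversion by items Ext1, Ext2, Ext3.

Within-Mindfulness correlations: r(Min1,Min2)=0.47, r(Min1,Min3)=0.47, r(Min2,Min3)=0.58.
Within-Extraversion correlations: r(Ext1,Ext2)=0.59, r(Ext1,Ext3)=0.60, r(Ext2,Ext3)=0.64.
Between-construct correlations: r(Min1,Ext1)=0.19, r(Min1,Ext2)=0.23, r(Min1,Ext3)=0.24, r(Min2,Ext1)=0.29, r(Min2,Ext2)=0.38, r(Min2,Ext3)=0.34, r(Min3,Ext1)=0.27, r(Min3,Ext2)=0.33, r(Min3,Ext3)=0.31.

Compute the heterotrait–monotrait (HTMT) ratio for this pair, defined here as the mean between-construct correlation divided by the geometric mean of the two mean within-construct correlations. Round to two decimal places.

Mean heterotrait r = 2.58/9 = 0.2867.
Mean within-Min = 1.52/3 = 0.5067; mean within-Ext = 1.83/3 = 0.6100.
Geometric mean = √(0.5067 × 0.6100) = 0.5560.
HTMT = 0.2867 / 0.5560 = 0.52.

0.52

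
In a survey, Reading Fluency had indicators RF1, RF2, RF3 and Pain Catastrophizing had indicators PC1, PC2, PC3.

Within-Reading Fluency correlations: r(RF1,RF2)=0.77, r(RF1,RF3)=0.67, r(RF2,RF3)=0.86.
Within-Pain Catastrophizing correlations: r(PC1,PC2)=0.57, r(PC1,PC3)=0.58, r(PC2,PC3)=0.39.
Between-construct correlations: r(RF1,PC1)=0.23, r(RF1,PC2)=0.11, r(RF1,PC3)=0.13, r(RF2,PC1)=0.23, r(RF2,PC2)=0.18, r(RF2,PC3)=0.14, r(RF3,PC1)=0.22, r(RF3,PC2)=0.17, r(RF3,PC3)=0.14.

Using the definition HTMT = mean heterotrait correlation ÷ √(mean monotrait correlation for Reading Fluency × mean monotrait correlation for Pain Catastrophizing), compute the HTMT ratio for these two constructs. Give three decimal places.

0.275

Between-construct mean = 1.55/9 = 0.1722.
Mean within-RF = 2.30/3 = 0.7667; mean within-PC = 1.54/3 = 0.5133.
Geometric mean = √(0.7667 × 0.5133) = 0.6273.
HTMT = 0.1722 / 0.6273 = 0.275.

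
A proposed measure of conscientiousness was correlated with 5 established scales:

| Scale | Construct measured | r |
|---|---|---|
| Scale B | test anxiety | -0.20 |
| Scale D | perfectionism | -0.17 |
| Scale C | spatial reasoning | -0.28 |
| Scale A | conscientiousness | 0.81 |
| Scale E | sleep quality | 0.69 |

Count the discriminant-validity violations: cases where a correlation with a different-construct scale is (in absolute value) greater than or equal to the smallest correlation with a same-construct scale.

Convergent (same construct = conscientiousness): Scale A.
Smallest convergent = 0.81. Discriminant |r|: 0.20, 0.17, 0.28, 0.69; count ≥ 0.81 → 0.

0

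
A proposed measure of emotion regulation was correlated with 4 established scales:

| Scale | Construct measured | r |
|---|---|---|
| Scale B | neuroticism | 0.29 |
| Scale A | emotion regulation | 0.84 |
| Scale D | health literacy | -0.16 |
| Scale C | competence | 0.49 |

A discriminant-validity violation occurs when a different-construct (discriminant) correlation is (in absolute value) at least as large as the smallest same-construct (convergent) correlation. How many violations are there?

Convergent (same construct = emotion regulation): Scale A.
Smallest convergent = 0.84. Discriminant |r|: 0.29, 0.16, 0.49; count ≥ 0.84 → 0.

0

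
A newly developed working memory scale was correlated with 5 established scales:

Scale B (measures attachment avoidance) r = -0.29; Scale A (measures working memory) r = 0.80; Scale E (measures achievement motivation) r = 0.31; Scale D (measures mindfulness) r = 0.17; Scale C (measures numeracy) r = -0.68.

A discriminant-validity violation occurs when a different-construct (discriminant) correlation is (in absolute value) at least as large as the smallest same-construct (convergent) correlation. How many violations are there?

Convergent (same construct = working memory): Scale A.
Smallest convergent = 0.80. Discriminant |r|: 0.29, 0.31, 0.17, 0.68; count ≥ 0.80 → 0.

0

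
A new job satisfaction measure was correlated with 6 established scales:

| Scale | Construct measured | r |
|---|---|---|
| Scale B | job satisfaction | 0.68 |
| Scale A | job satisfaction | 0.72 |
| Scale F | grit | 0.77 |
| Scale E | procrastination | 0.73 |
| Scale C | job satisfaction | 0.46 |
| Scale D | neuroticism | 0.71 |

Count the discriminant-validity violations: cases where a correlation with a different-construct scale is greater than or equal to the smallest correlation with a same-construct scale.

Convergent (same construct = job satisfaction): Scale B, Scale A, Scale C.
Smallest convergent = 0.46. Discriminant values: 0.77, 0.73, 0.71; count ≥ 0.46 → 3.

3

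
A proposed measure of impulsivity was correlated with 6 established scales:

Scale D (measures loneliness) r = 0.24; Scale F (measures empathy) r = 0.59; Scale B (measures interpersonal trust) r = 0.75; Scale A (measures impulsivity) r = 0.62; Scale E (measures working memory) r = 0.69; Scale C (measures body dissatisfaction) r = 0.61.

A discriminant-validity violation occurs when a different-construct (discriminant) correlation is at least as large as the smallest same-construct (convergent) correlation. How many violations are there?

Convergent (same construct = impulsivity): Scale A.
Smallest convergent = 0.62. Discriminant values: 0.24, 0.59, 0.75, 0.69, 0.61; count ≥ 0.62 → 2.

2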